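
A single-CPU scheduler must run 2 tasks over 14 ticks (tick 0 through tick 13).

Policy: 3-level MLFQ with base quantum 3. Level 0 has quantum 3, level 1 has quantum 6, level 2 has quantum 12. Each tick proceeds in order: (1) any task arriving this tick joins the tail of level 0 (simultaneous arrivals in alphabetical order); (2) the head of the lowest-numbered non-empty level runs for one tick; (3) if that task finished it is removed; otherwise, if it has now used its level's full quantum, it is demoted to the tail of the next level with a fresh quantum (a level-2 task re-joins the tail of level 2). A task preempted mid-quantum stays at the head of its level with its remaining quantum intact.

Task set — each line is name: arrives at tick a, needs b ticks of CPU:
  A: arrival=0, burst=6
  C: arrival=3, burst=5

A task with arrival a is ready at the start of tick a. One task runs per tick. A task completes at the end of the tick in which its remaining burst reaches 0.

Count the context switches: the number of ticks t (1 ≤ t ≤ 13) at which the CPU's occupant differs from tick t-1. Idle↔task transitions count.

context switches = 4

t=0: L0/L1/L2 = A/-/- → run A
t=1: L0/L1/L2 = A/-/- → run A
t=2: L0/L1/L2 = A/-/- → run A
t=3: L0/L1/L2 = C/A/- → run C
t=4: L0/L1/L2 = C/A/- → run C
t=5: L0/L1/L2 = C/A/- → run C
t=6: L0/L1/L2 = -/AC/- → run A
t=7: L0/L1/L2 = -/AC/- → run A
t=8: L0/L1/L2 = -/AC/- → run A
t=9: L0/L1/L2 = -/C/- → run C
t=10: L0/L1/L2 = -/C/- → run C
t=11: (idle)
t=12: (idle)
t=13: (idle)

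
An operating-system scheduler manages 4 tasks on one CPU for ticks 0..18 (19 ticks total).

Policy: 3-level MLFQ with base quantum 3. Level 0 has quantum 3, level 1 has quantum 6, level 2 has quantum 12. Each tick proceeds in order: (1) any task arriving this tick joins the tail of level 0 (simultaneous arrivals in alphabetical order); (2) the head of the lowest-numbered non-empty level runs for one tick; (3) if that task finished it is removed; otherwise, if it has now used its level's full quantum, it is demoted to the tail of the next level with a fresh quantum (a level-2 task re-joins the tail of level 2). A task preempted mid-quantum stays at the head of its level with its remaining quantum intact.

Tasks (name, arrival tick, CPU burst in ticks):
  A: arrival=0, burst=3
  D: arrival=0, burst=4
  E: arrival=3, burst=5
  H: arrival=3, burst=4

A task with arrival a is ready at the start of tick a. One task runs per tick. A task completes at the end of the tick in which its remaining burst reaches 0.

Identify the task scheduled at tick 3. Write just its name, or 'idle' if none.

running at tick 3 = D

t=0: L0/L1/L2 = AD/-/- → run A
t=1: L0/L1/L2 = AD/-/- → run A
t=2: L0/L1/L2 = AD/-/- → run A
t=3: L0/L1/L2 = DEH/-/- → run D
t=4: L0/L1/L2 = DEH/-/- → run D
t=5: L0/L1/L2 = DEH/-/- → run D
t=6: L0/L1/L2 = EH/D/- → run E
t=7: L0/L1/L2 = EH/D/- → run E
t=8: L0/L1/L2 = EH/D/- → run E
t=9: L0/L1/L2 = H/DE/- → run H
t=10: L0/L1/L2 = H/DE/- → run H
t=11: L0/L1/L2 = H/DE/- → run H
t=12: L0/L1/L2 = -/DEH/- → run D
t=13: L0/L1/L2 = -/EH/- → run E
t=14: L0/L1/L2 = -/EH/- → run E
t=15: L0/L1/L2 = -/H/- → run H
t=16: (idle)
t=17: (idle)
t=18: (idle)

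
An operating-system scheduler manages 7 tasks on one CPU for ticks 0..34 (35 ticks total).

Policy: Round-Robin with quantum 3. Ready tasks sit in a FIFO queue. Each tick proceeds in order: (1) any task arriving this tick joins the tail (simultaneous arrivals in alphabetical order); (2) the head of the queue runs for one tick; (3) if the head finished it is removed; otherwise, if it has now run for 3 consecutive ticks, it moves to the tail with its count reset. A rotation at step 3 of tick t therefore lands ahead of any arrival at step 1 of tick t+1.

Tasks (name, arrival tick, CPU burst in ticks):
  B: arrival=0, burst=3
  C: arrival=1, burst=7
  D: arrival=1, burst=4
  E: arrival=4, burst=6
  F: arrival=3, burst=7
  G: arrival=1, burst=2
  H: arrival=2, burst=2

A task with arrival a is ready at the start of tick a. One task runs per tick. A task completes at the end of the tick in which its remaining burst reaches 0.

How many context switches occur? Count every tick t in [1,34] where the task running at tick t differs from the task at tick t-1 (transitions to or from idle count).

context switches = 13

t=0: queue=[B] q_used=0 → run B
t=1: queue=[B,C,D,G] q_used=1 → run B
t=2: queue=[B,C,D,G,H] q_used=2 → run B
t=3: queue=[C,D,G,H,F] q_used=0 → run C
t=4: queue=[C,D,G,H,F,E] q_used=1 → run C
t=5: queue=[C,D,G,H,F,E] q_used=2 → run C
t=6: queue=[D,G,H,F,E,C] q_used=0 → run D
t=7: queue=[D,G,H,F,E,C] q_used=1 → run D
t=8: queue=[D,G,H,F,E,C] q_used=2 → run D
t=9: queue=[G,H,F,E,C,D] q_used=0 → run G
t=10: queue=[G,H,F,E,C,D] q_used=1 → run G
t=11: queue=[H,F,E,C,D] q_used=0 → run H
t=12: queue=[H,F,E,C,D] q_used=1 → run H
t=13: queue=[F,E,C,D] q_used=0 → run F
t=14: queue=[F,E,C,D] q_used=1 → run F
t=15: queue=[F,E,C,D] q_used=2 → run F
t=16: queue=[E,C,D,F] q_used=0 → run E
t=17: queue=[E,C,D,F] q_used=1 → run E
t=18: queue=[E,C,D,F] q_used=2 → run E
t=19: queue=[C,D,F,E] q_used=0 → run C
t=20: queue=[C,D,F,E] q_used=1 → run C
t=21: queue=[C,D,F,E] q_used=2 → run C
t=22: queue=[D,F,E,C] q_used=0 → run D
t=23: queue=[F,E,C] q_used=0 → run F
t=24: queue=[F,E,C] q_used=1 → run F
t=25: queue=[F,E,C] q_used=2 → run F
t=26: queue=[E,C,F] q_used=0 → run E
t=27: queue=[E,C,F] q_used=1 → run E
t=28: queue=[E,C,F] q_used=2 → run E
t=29: queue=[C,F] q_used=0 → run C
t=30: queue=[F] q_used=0 → run F
t=31: (idle)
t=32: (idle)
t=33: (idle)
t=34: (idle)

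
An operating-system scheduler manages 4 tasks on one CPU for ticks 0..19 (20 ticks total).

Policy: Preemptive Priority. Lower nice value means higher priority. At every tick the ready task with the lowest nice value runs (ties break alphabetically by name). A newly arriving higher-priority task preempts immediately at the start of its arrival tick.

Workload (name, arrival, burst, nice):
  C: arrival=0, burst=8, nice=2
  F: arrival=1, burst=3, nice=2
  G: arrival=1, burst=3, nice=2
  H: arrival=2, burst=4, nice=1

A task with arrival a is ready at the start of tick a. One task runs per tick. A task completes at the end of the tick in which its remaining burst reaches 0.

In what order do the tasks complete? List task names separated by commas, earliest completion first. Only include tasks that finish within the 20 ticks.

t=0: ready={C} → run C
t=1: ready={C,F,G} → run C
t=2: ready={C,F,G,H} → run H
t=3: ready={C,F,G,H} → run H
t=4: ready={C,F,G,H} → run H
t=5: ready={C,F,G,H} → run H
t=6: ready={C,F,G} → run C
t=7: ready={C,F,G} → run C
t=8: ready={C,F,G} → run C
t=9: ready={C,F,G} → run C
t=10: ready={C,F,G} → run C
t=11: ready={C,F,G} → run C
t=12: ready={F,G} → run F
t=13: ready={F,G} → run F
t=14: ready={F,G} → run F
t=15: ready={G} → run G
t=16: ready={G} → run G
t=17: ready={G} → run G
t=18: (idle)
t=19: (idle)

completion order = H, C, F, G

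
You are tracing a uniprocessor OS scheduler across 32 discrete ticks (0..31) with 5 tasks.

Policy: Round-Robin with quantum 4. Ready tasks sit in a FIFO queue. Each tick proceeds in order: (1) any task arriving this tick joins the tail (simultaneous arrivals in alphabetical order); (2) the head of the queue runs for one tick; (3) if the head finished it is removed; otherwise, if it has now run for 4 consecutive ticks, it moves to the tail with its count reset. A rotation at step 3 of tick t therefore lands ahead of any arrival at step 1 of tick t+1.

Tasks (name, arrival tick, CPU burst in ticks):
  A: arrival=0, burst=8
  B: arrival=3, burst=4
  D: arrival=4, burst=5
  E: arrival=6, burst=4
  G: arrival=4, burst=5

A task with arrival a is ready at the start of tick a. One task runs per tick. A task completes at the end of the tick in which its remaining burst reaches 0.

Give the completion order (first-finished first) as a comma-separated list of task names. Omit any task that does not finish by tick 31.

completion order = B, A, E, D, G

t=0: queue=[A] q_used=0 → run A
t=1: queue=[A] q_used=1 → run A
t=2: queue=[A] q_used=2 → run A
t=3: queue=[A,B] q_used=3 → run A
t=4: queue=[B,A,D,G] q_used=0 → run B
t=5: queue=[B,A,D,G] q_used=1 → run B
t=6: queue=[B,A,D,G,E] q_used=2 → run B
t=7: queue=[B,A,D,G,E] q_used=3 → run B
t=8: queue=[A,D,G,E] q_used=0 → run A
t=9: queue=[A,D,G,E] q_used=1 → run A
t=10: queue=[A,D,G,E] q_used=2 → run A
t=11: queue=[A,D,G,E] q_used=3 → run A
t=12: queue=[D,G,E] q_used=0 → run D
t=13: queue=[D,G,E] q_used=1 → run D
t=14: queue=[D,G,E] q_used=2 → run D
t=15: queue=[D,G,E] q_used=3 → run D
t=16: queue=[G,E,D] q_used=0 → run G
t=17: queue=[G,E,D] q_used=1 → run G
t=18: queue=[G,E,D] q_used=2 → run G
t=19: queue=[G,E,D] q_used=3 → run G
t=20: queue=[E,D,G] q_used=0 → run E
t=21: queue=[E,D,G] q_used=1 → run E
t=22: queue=[E,D,G] q_used=2 → run E
t=23: queue=[E,D,G] q_used=3 → run E
t=24: queue=[D,G] q_used=0 → run D
t=25: queue=[G] q_used=0 → run G
t=26: (idle)
t=27: (idle)
t=28: (idle)
t=29: (idle)
t=30: (idle)
t=31: (idle)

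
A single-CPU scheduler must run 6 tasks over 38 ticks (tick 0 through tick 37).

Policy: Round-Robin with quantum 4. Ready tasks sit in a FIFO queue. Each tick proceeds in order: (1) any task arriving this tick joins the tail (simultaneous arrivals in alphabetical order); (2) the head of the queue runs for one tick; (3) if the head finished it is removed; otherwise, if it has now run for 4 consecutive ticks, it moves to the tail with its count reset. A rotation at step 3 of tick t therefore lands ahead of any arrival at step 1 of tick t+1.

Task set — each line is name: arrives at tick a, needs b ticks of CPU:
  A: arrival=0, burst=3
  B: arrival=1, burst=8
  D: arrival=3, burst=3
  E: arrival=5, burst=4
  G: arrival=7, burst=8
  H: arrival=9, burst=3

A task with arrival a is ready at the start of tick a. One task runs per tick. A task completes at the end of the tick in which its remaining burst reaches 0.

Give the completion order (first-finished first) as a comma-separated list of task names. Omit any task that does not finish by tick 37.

completion order = A, D, E, B, H, G

t=0: queue=[A] q_used=0 → run A
t=1: queue=[A,B] q_used=1 → run A
t=2: queue=[A,B] q_used=2 → run A
t=3: queue=[B,D] q_used=0 → run B
t=4: queue=[B,D] q_used=1 → run B
t=5: queue=[B,D,E] q_used=2 → run B
t=6: queue=[B,D,E] q_used=3 → run B
t=7: queue=[D,E,B,G] q_used=0 → run D
t=8: queue=[D,E,B,G] q_used=1 → run D
t=9: queue=[D,E,B,G,H] q_used=2 → run D
t=10: queue=[E,B,G,H] q_used=0 → run E
t=11: queue=[E,B,G,H] q_used=1 → run E
t=12: queue=[E,B,G,H] q_used=2 → run E
t=13: queue=[E,B,G,H] q_used=3 → run E
t=14: queue=[B,G,H] q_used=0 → run B
t=15: queue=[B,G,H] q_used=1 → run B
t=16: queue=[B,G,H] q_used=2 → run B
t=17: queue=[B,G,H] q_used=3 → run B
t=18: queue=[G,H] q_used=0 → run G
t=19: queue=[G,H] q_used=1 → run G
t=20: queue=[G,H] q_used=2 → run G
t=21: queue=[G,H] q_used=3 → run G
t=22: queue=[H,G] q_used=0 → run H
t=23: queue=[H,G] q_used=1 → run H
t=24: queue=[H,G] q_used=2 → run H
t=25: queue=[G] q_used=0 → run G
t=26: queue=[G] q_used=1 → run G
t=27: queue=[G] q_used=2 → run G
t=28: queue=[G] q_used=3 → run G
t=29: (idle)
t=30: (idle)
t=31: (idle)
t=32: (idle)
t=33: (idle)
t=34: (idle)
t=35: (idle)
t=36: (idle)
t=37: (idle)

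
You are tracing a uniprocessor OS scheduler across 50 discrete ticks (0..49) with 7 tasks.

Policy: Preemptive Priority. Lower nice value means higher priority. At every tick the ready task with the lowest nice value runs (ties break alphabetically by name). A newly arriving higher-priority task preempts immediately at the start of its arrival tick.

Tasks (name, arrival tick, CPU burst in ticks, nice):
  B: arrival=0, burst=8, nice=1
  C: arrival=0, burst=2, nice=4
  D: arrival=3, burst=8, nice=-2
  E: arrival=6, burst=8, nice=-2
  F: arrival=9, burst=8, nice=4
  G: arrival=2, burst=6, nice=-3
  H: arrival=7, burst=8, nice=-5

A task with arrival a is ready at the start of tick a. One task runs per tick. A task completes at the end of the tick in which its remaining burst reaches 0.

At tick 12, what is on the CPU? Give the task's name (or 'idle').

t=0: ready={B,C} → run B
t=1: ready={B,C} → run B
t=2: ready={B,C,G} → run G
t=3: ready={B,C,D,G} → run G
t=4: ready={B,C,D,G} → run G
t=5: ready={B,C,D,G} → run G
t=6: ready={B,C,D,E,G} → run G
t=7: ready={B,C,D,E,G,H} → run H
t=8: ready={B,C,D,E,G,H} → run H
t=9: ready={B,C,D,E,F,G,H} → run H
t=10: ready={B,C,D,E,F,G,H} → run H
t=11: ready={B,C,D,E,F,G,H} → run H
t=12: ready={B,C,D,E,F,G,H} → run H
t=13: ready={B,C,D,E,F,G,H} → run H
t=14: ready={B,C,D,E,F,G,H} → run H
t=15: ready={B,C,D,E,F,G} → run G
t=16: ready={B,C,D,E,F} → run D
t=17: ready={B,C,D,E,F} → run D
t=18: ready={B,C,D,E,F} → run D
t=19: ready={B,C,D,E,F} → run D
t=20: ready={B,C,D,E,F} → run D
t=21: ready={B,C,D,E,F} → run D
t=22: ready={B,C,D,E,F} → run D
t=23: ready={B,C,D,E,F} → run D
t=24: ready={B,C,E,F} → run E
t=25: ready={B,C,E,F} → run E
t=26: ready={B,C,E,F} → run E
t=27: ready={B,C,E,F} → run E
t=28: ready={B,C,E,F} → run E
t=29: ready={B,C,E,F} → run E
t=30: ready={B,C,E,F} → run E
t=31: ready={B,C,E,F} → run E
t=32: ready={B,C,F} → run B
t=33: ready={B,C,F} → run B
t=34: ready={B,C,F} → run B
t=35: ready={B,C,F} → run B
t=36: ready={B,C,F} → run B
t=37: ready={B,C,F} → run B
t=38: ready={C,F} → run C
t=39: ready={C,F} → run C
t=40: ready={F} → run F
t=41: ready={F} → run F
t=42: ready={F} → run F
t=43: ready={F} → run F
t=44: ready={F} → run F
t=45: ready={F} → run F
t=46: ready={F} → run F
t=47: ready={F} → run F
t=48: (idle)
t=49: (idle)

running at tick 12 = H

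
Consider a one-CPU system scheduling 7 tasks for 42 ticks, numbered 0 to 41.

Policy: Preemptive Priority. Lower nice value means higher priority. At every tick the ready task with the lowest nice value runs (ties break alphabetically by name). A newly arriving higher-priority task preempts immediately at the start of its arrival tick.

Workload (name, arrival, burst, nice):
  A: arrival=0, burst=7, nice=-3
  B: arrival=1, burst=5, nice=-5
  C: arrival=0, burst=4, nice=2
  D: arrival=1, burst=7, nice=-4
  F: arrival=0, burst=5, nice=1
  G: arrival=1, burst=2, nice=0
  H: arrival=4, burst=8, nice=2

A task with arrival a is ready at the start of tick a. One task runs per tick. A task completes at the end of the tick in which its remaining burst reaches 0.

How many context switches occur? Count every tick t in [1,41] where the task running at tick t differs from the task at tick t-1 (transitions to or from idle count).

context switches = 8

t=0: ready={A,C,F} → run A
t=1: ready={A,B,C,D,F,G} → run B
t=2: ready={A,B,C,D,F,G} → run B
t=3: ready={A,B,C,D,F,G} → run B
t=4: ready={A,B,C,D,F,G,H} → run B
t=5: ready={A,B,C,D,F,G,H} → run B
t=6: ready={A,C,D,F,G,H} → run D
t=7: ready={A,C,D,F,G,H} → run D
t=8: ready={A,C,D,F,G,H} → run D
t=9: ready={A,C,D,F,G,H} → run D
t=10: ready={A,C,D,F,G,H} → run D
t=11: ready={A,C,D,F,G,H} → run D
t=12: ready={A,C,D,F,G,H} → run D
t=13: ready={A,C,F,G,H} → run A
t=14: ready={A,C,F,G,H} → run A
t=15: ready={A,C,F,G,H} → run A
t=16: ready={A,C,F,G,H} → run A
t=17: ready={A,C,F,G,H} → run A
t=18: ready={A,C,F,G,H} → run A
t=19: ready={C,F,G,H} → run G
t=20: ready={C,F,G,H} → run G
t=21: ready={C,F,H} → run F
t=22: ready={C,F,H} → run F
t=23: ready={C,F,H} → run F
t=24: ready={C,F,H} → run F
t=25: ready={C,F,H} → run F
t=26: ready={C,H} → run C
t=27: ready={C,H} → run C
t=28: ready={C,H} → run C
t=29: ready={C,H} → run C
t=30: ready={H} → run H
t=31: ready={H} → run H
t=32: ready={H} → run H
t=33: ready={H} → run H
t=34: ready={H} → run H
t=35: ready={H} → run H
t=36: ready={H} → run H
t=37: ready={H} → run H
t=38: (idle)
t=39: (idle)
t=40: (idle)
t=41: (idle)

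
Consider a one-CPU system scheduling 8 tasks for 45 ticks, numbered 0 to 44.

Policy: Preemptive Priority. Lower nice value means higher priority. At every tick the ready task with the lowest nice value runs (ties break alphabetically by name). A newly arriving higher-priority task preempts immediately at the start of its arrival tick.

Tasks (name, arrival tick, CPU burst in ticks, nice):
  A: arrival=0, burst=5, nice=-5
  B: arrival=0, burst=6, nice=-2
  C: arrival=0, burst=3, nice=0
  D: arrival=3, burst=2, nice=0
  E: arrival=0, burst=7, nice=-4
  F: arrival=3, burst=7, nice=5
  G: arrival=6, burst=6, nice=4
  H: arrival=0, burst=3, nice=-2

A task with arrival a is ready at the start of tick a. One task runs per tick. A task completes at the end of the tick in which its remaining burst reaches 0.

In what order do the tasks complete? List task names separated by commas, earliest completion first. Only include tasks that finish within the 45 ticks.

completion order = A, E, B, H, C, D, G, F

t=0: ready={A,B,C,E,H} → run A
t=1: ready={A,B,C,E,H} → run A
t=2: ready={A,B,C,E,H} → run A
t=3: ready={A,B,C,D,E,F,H} → run A
t=4: ready={A,B,C,D,E,F,H} → run A
t=5: ready={B,C,D,E,F,H} → run E
t=6: ready={B,C,D,E,F,G,H} → run E
t=7: ready={B,C,D,E,F,G,H} → run E
t=8: ready={B,C,D,E,F,G,H} → run E
t=9: ready={B,C,D,E,F,G,H} → run E
t=10: ready={B,C,D,E,F,G,H} → run E
t=11: ready={B,C,D,E,F,G,H} → run E
t=12: ready={B,C,D,F,G,H} → run B
t=13: ready={B,C,D,F,G,H} → run B
t=14: ready={B,C,D,F,G,H} → run B
t=15: ready={B,C,D,F,G,H} → run B
t=16: ready={B,C,D,F,G,H} → run B
t=17: ready={B,C,D,F,G,H} → run B
t=18: ready={C,D,F,G,H} → run H
t=19: ready={C,D,F,G,H} → run H
t=20: ready={C,D,F,G,H} → run H
t=21: ready={C,D,F,G} → run C
t=22: ready={C,D,F,G} → run C
t=23: ready={C,D,F,G} → run C
t=24: ready={D,F,G} → run D
t=25: ready={D,F,G} → run D
t=26: ready={F,G} → run G
t=27: ready={F,G} → run G
t=28: ready={F,G} → run G
t=29: ready={F,G} → run G
t=30: ready={F,G} → run G
t=31: ready={F,G} → run G
t=32: ready={F} → run F
t=33: ready={F} → run F
t=34: ready={F} → run F
t=35: ready={F} → run F
t=36: ready={F} → run F
t=37: ready={F} → run F
t=38: ready={F} → run F
t=39: (idle)
t=40: (idle)
t=41: (idle)
t=42: (idle)
t=43: (idle)
t=44: (idle)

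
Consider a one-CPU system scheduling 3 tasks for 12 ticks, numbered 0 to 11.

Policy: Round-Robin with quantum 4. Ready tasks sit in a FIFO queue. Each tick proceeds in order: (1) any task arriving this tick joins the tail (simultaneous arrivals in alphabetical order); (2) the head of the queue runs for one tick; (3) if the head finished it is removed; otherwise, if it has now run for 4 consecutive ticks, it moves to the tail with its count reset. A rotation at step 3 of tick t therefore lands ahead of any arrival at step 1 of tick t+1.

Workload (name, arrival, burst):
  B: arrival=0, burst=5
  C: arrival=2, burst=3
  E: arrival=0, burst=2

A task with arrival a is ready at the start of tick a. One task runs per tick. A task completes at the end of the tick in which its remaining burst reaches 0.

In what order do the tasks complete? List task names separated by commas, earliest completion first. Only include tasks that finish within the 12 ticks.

completion order = E, C, B

t=0: queue=[B,E] q_used=0 → run B
t=1: queue=[B,E] q_used=1 → run B
t=2: queue=[B,E,C] q_used=2 → run B
t=3: queue=[B,E,C] q_used=3 → run B
t=4: queue=[E,C,B] q_used=0 → run E
t=5: queue=[E,C,B] q_used=1 → run E
t=6: queue=[C,B] q_used=0 → run C
t=7: queue=[C,B] q_used=1 → run C
t=8: queue=[C,B] q_used=2 → run C
t=9: queue=[B] q_used=0 → run B
t=10: (idle)
t=11: (idle)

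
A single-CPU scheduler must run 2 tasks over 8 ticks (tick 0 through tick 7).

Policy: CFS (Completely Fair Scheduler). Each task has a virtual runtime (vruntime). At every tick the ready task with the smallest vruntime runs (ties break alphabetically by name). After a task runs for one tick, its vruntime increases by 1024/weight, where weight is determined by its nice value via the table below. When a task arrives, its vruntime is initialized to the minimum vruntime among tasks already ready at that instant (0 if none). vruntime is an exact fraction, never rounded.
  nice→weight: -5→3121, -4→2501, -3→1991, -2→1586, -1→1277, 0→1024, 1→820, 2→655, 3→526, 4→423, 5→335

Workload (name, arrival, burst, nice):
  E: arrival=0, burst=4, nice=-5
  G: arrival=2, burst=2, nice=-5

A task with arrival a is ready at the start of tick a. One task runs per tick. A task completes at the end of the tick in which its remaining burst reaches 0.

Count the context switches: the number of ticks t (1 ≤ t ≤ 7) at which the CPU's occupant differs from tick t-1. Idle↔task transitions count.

t=0: vr[E=0] → run E
t=1: vr[E=1024/3121] → run E
t=2: vr[E=2048/3121 G=2048/3121] → run E
t=3: vr[E=3072/3121 G=2048/3121] → run G
t=4: vr[E=3072/3121 G=3072/3121] → run E
t=5: vr[G=3072/3121] → run G
t=6: (idle)
t=7: (idle)

context switches = 4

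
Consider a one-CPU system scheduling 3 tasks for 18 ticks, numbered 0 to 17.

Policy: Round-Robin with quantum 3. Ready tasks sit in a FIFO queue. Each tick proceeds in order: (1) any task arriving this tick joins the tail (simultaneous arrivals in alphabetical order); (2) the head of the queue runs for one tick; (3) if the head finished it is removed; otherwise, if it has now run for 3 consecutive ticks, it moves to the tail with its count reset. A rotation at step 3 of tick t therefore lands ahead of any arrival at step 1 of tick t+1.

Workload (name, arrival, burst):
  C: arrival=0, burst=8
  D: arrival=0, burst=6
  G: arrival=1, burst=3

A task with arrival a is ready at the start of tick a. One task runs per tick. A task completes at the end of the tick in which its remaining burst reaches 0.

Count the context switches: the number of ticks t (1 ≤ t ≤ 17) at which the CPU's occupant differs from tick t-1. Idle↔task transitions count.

context switches = 6

t=0: queue=[C,D] q_used=0 → run C
t=1: queue=[C,D,G] q_used=1 → run C
t=2: queue=[C,D,G] q_used=2 → run C
t=3: queue=[D,G,C] q_used=0 → run D
t=4: queue=[D,G,C] q_used=1 → run D
t=5: queue=[D,G,C] q_used=2 → run D
t=6: queue=[G,C,D] q_used=0 → run G
t=7: queue=[G,C,D] q_used=1 → run G
t=8: queue=[G,C,D] q_used=2 → run G
t=9: queue=[C,D] q_used=0 → run C
t=10: queue=[C,D] q_used=1 → run C
t=11: queue=[C,D] q_used=2 → run C
t=12: queue=[D,C] q_used=0 → run D
t=13: queue=[D,C] q_used=1 → run D
t=14: queue=[D,C] q_used=2 → run D
t=15: queue=[C] q_used=0 → run C
t=16: queue=[C] q_used=1 → run C
t=17: (idle)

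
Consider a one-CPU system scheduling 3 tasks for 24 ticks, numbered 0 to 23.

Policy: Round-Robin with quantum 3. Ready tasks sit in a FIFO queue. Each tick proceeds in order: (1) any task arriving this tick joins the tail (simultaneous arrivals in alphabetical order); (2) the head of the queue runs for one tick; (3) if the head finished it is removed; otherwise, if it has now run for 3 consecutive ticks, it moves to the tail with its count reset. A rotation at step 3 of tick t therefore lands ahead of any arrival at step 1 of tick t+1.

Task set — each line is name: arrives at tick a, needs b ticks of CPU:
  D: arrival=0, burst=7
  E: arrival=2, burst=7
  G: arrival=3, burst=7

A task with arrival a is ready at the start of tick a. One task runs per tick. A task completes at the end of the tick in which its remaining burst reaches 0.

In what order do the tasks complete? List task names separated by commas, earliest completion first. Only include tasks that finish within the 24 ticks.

t=0: queue=[D] q_used=0 → run D
t=1: queue=[D] q_used=1 → run D
t=2: queue=[D,E] q_used=2 → run D
t=3: queue=[E,D,G] q_used=0 → run E
t=4: queue=[E,D,G] q_used=1 → run E
t=5: queue=[E,D,G] q_used=2 → run E
t=6: queue=[D,G,E] q_used=0 → run D
t=7: queue=[D,G,E] q_used=1 → run D
t=8: queue=[D,G,E] q_used=2 → run D
t=9: queue=[G,E,D] q_used=0 → run G
t=10: queue=[G,E,D] q_used=1 → run G
t=11: queue=[G,E,D] q_used=2 → run G
t=12: queue=[E,D,G] q_used=0 → run E
t=13: queue=[E,D,G] q_used=1 → run E
t=14: queue=[E,D,G] q_used=2 → run E
t=15: queue=[D,G,E] q_used=0 → run D
t=16: queue=[G,E] q_used=0 → run G
t=17: queue=[G,E] q_used=1 → run G
t=18: queue=[G,E] q_used=2 → run G
t=19: queue=[E,G] q_used=0 → run E
t=20: queue=[G] q_used=0 → run G
t=21: (idle)
t=22: (idle)
t=23: (idle)

completion order = D, E, G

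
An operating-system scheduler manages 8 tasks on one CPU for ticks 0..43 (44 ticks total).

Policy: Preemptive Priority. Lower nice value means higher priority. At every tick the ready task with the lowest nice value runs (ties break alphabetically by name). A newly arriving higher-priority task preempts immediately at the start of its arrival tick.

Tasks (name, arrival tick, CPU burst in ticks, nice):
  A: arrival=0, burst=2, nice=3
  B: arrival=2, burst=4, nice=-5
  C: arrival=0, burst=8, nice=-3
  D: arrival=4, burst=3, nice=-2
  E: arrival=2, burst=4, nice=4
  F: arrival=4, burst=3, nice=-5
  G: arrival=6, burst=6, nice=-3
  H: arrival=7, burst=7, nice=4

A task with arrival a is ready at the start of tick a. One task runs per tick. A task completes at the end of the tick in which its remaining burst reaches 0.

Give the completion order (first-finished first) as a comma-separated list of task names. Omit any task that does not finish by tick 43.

completion order = B, F, C, G, D, A, E, H

t=0: ready={A,C} → run C
t=1: ready={A,C} → run C
t=2: ready={A,B,C,E} → run B
t=3: ready={A,B,C,E} → run B
t=4: ready={A,B,C,D,E,F} → run B
t=5: ready={A,B,C,D,E,F} → run B
t=6: ready={A,C,D,E,F,G} → run F
t=7: ready={A,C,D,E,F,G,H} → run F
t=8: ready={A,C,D,E,F,G,H} → run F
t=9: ready={A,C,D,E,G,H} → run C
t=10: ready={A,C,D,E,G,H} → run C
t=11: ready={A,C,D,E,G,H} → run C
t=12: ready={A,C,D,E,G,H} → run C
t=13: ready={A,C,D,E,G,H} → run C
t=14: ready={A,C,D,E,G,H} → run C
t=15: ready={A,D,E,G,H} → run G
t=16: ready={A,D,E,G,H} → run G
t=17: ready={A,D,E,G,H} → run G
t=18: ready={A,D,E,G,H} → run G
t=19: ready={A,D,E,G,H} → run G
t=20: ready={A,D,E,G,H} → run G
t=21: ready={A,D,E,H} → run D
t=22: ready={A,D,E,H} → run D
t=23: ready={A,D,E,H} → run D
t=24: ready={A,E,H} → run A
t=25: ready={A,E,H} → run A
t=26: ready={E,H} → run E
t=27: ready={E,H} → run E
t=28: ready={E,H} → run E
t=29: ready={E,H} → run E
t=30: ready={H} → run H
t=31: ready={H} → run H
t=32: ready={H} → run H
t=33: ready={H} → run H
t=34: ready={H} → run H
t=35: ready={H} → run H
t=36: ready={H} → run H
t=37: (idle)
t=38: (idle)
t=39: (idle)
t=40: (idle)
t=41: (idle)
t=42: (idle)
t=43: (idle)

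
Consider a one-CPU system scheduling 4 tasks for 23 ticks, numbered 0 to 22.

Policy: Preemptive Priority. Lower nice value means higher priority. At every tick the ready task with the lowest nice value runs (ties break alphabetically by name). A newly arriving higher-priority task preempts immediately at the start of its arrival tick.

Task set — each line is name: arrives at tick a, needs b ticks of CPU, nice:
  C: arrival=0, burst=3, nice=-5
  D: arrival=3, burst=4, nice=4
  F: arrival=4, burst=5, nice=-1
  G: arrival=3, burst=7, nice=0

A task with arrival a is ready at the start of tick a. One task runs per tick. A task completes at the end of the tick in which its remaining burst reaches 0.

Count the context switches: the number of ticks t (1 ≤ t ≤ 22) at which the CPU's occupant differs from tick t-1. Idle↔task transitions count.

t=0: ready={C} → run C
t=1: ready={C} → run C
t=2: ready={C} → run C
t=3: ready={D,G} → run G
t=4: ready={D,F,G} → run F
t=5: ready={D,F,G} → run F
t=6: ready={D,F,G} → run F
t=7: ready={D,F,G} → run F
t=8: ready={D,F,G} → run F
t=9: ready={D,G} → run G
t=10: ready={D,G} → run G
t=11: ready={D,G} → run G
t=12: ready={D,G} → run G
t=13: ready={D,G} → run G
t=14: ready={D,G} → run G
t=15: ready={D} → run D
t=16: ready={D} → run D
t=17: ready={D} → run D
t=18: ready={D} → run D
t=19: (idle)
t=20: (idle)
t=21: (idle)
t=22: (idle)

context switches = 5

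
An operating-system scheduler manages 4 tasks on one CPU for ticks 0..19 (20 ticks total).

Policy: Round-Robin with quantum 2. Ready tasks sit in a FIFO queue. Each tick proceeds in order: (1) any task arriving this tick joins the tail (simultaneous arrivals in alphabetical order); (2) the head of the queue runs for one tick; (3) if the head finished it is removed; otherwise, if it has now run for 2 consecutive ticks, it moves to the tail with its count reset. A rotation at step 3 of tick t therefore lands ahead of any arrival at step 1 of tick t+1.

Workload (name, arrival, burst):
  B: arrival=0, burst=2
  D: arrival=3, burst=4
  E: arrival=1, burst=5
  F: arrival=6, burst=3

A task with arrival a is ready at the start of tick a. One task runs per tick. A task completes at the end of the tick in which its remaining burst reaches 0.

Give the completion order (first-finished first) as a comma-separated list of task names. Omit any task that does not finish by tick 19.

t=0: queue=[B] q_used=0 → run B
t=1: queue=[B,E] q_used=1 → run B
t=2: queue=[E] q_used=0 → run E
t=3: queue=[E,D] q_used=1 → run E
t=4: queue=[D,E] q_used=0 → run D
t=5: queue=[D,E] q_used=1 → run D
t=6: queue=[E,D,F] q_used=0 → run E
t=7: queue=[E,D,F] q_used=1 → run E
t=8: queue=[D,F,E] q_used=0 → run D
t=9: queue=[D,F,E] q_used=1 → run D
t=10: queue=[F,E] q_used=0 → run F
t=11: queue=[F,E] q_used=1 → run F
t=12: queue=[E,F] q_used=0 → run E
t=13: queue=[F] q_used=0 → run F
t=14: (idle)
t=15: (idle)
t=16: (idle)
t=17: (idle)
t=18: (idle)
t=19: (idle)

completion order = B, D, E, F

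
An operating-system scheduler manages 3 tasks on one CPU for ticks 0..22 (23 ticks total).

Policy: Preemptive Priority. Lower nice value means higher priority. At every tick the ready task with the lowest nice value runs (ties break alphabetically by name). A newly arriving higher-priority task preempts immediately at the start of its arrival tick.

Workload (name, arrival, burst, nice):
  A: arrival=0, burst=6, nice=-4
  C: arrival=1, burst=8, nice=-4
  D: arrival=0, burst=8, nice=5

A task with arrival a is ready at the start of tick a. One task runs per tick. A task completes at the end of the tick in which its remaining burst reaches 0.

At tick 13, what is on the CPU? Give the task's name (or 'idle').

running at tick 13 = C

t=0: ready={A,D} → run A
t=1: ready={A,C,D} → run A
t=2: ready={A,C,D} → run A
t=3: ready={A,C,D} → run A
t=4: ready={A,C,D} → run A
t=5: ready={A,C,D} → run A
t=6: ready={C,D} → run C
t=7: ready={C,D} → run C
t=8: ready={C,D} → run C
t=9: ready={C,D} → run C
t=10: ready={C,D} → run C
t=11: ready={C,D} → run C
t=12: ready={C,D} → run C
t=13: ready={C,D} → run C
t=14: ready={D} → run D
t=15: ready={D} → run D
t=16: ready={D} → run D
t=17: ready={D} → run D
t=18: ready={D} → run D
t=19: ready={D} → run D
t=20: ready={D} → run D
t=21: ready={D} → run D
t=22: (idle)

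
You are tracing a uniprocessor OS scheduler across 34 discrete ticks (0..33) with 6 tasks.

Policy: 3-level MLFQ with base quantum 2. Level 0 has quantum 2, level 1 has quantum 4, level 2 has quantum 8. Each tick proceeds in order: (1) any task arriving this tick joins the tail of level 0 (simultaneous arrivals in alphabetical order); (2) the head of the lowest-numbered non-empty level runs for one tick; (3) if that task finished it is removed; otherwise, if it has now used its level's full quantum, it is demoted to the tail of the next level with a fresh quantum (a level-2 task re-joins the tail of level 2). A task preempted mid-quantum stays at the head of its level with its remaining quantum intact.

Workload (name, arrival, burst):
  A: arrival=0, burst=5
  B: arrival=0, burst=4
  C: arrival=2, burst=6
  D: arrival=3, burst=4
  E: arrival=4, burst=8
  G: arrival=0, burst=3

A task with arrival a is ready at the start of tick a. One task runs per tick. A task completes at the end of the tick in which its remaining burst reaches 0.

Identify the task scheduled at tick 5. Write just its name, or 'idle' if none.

running at tick 5 = G

t=0: L0/L1/L2 = ABG/-/- → run A
t=1: L0/L1/L2 = ABG/-/- → run A
t=2: L0/L1/L2 = BGC/A/- → run B
t=3: L0/L1/L2 = BGCD/A/- → run B
t=4: L0/L1/L2 = GCDE/AB/- → run G
t=5: L0/L1/L2 = GCDE/AB/- → run G
t=6: L0/L1/L2 = CDE/ABG/- → run C
t=7: L0/L1/L2 = CDE/ABG/- → run C
t=8: L0/L1/L2 = DE/ABGC/- → run D
t=9: L0/L1/L2 = DE/ABGC/- → run D
t=10: L0/L1/L2 = E/ABGCD/- → run E
t=11: L0/L1/L2 = E/ABGCD/- → run E
t=12: L0/L1/L2 = -/ABGCDE/- → run A
t=13: L0/L1/L2 = -/ABGCDE/- → run A
t=14: L0/L1/L2 = -/ABGCDE/- → run A
t=15: L0/L1/L2 = -/BGCDE/- → run B
t=16: L0/L1/L2 = -/BGCDE/- → run B
t=17: L0/L1/L2 = -/GCDE/- → run G
t=18: L0/L1/L2 = -/CDE/- → run C
t=19: L0/L1/L2 = -/CDE/- → run C
t=20: L0/L1/L2 = -/CDE/- → run C
t=21: L0/L1/L2 = -/CDE/- → run C
t=22: L0/L1/L2 = -/DE/- → run D
t=23: L0/L1/L2 = -/DE/- → run D
t=24: L0/L1/L2 = -/E/- → run E
t=25: L0/L1/L2 = -/E/- → run E
t=26: L0/L1/L2 = -/E/- → run E
t=27: L0/L1/L2 = -/E/- → run E
t=28: L0/L1/L2 = -/-/E → run E
t=29: L0/L1/L2 = -/-/E → run E
t=30: (idle)
t=31: (idle)
t=32: (idle)
t=33: (idle)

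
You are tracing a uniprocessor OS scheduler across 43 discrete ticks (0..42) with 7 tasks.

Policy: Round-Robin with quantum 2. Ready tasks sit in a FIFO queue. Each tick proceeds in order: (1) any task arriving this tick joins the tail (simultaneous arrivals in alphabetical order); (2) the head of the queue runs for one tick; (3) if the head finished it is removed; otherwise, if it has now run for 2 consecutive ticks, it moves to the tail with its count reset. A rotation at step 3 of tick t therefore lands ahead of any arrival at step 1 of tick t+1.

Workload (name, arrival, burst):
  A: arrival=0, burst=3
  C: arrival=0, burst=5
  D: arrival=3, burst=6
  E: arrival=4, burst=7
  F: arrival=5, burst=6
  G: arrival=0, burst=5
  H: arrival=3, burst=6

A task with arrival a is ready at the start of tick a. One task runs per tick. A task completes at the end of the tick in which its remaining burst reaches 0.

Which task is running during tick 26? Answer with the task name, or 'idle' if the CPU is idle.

t=0: queue=[A,C,G] q_used=0 → run A
t=1: queue=[A,C,G] q_used=1 → run A
t=2: queue=[C,G,A] q_used=0 → run C
t=3: queue=[C,G,A,D,H] q_used=1 → run C
t=4: queue=[G,A,D,H,C,E] q_used=0 → run G
t=5: queue=[G,A,D,H,C,E,F] q_used=1 → run G
t=6: queue=[A,D,H,C,E,F,G] q_used=0 → run A
t=7: queue=[D,H,C,E,F,G] q_used=0 → run D
t=8: queue=[D,H,C,E,F,G] q_used=1 → run D
t=9: queue=[H,C,E,F,G,D] q_used=0 → run H
t=10: queue=[H,C,E,F,G,D] q_used=1 → run H
t=11: queue=[C,E,F,G,D,H] q_used=0 → run C
t=12: queue=[C,E,F,G,D,H] q_used=1 → run C
t=13: queue=[E,F,G,D,H,C] q_used=0 → run E
t=14: queue=[E,F,G,D,H,C] q_used=1 → run E
t=15: queue=[F,G,D,H,C,E] q_used=0 → run F
t=16: queue=[F,G,D,H,C,E] q_used=1 → run F
t=17: queue=[G,D,H,C,E,F] q_used=0 → run G
t=18: queue=[G,D,H,C,E,F] q_used=1 → run G
t=19: queue=[D,H,C,E,F,G] q_used=0 → run D
t=20: queue=[D,H,C,E,F,G] q_used=1 → run D
t=21: queue=[H,C,E,F,G,D] q_used=0 → run H
t=22: queue=[H,C,E,F,G,D] q_used=1 → run H
t=23: queue=[C,E,F,G,D,H] q_used=0 → run C
t=24: queue=[E,F,G,D,H] q_used=0 → run E
t=25: queue=[E,F,G,D,H] q_used=1 → run E
t=26: queue=[F,G,D,H,E] q_used=0 → run F
t=27: queue=[F,G,D,H,E] q_used=1 → run F
t=28: queue=[G,D,H,E,F] q_used=0 → run G
t=29: queue=[D,H,E,F] q_used=0 → run D
t=30: queue=[D,H,E,F] q_used=1 → run D
t=31: queue=[H,E,F] q_used=0 → run H
t=32: queue=[H,E,F] q_used=1 → run H
t=33: queue=[E,F] q_used=0 → run E
t=34: queue=[E,F] q_used=1 → run E
t=35: queue=[F,E] q_used=0 → run F
t=36: queue=[F,E] q_used=1 → run F
t=37: queue=[E] q_used=0 → run E
t=38: (idle)
t=39: (idle)
t=40: (idle)
t=41: (idle)
t=42: (idle)

running at tick 26 = F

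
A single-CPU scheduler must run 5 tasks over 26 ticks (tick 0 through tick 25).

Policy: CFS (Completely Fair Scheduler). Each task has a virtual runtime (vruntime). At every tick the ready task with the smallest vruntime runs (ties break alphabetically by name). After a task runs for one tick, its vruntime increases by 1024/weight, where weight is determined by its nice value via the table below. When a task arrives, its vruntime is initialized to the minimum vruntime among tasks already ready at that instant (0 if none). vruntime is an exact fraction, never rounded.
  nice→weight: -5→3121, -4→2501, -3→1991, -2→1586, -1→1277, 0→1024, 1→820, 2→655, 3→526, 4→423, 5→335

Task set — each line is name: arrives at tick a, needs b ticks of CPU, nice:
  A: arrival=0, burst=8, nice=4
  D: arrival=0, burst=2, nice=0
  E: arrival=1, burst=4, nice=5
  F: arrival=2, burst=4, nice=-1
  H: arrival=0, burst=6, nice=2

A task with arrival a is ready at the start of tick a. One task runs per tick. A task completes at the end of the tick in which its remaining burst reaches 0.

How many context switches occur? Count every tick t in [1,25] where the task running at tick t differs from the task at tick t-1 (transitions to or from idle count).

context switches = 19

t=0: vr[A=0 D=0 H=0] → run A
t=1: vr[A=1024/423 D=0 E=0 H=0] → run D
t=2: vr[A=1024/423 D=1 E=0 F=0 H=0] → run E
t=3: vr[A=1024/423 D=1 E=1024/335 F=0 H=0] → run F
t=4: vr[A=1024/423 D=1 E=1024/335 F=1024/1277 H=0] → run H
t=5: vr[A=1024/423 D=1 E=1024/335 F=1024/1277 H=1024/655] → run F
t=6: vr[A=1024/423 D=1 E=1024/335 F=2048/1277 H=1024/655] → run D
t=7: vr[A=1024/423 E=1024/335 F=2048/1277 H=1024/655] → run H
t=8: vr[A=1024/423 E=1024/335 F=2048/1277 H=2048/655] → run F
t=9: vr[A=1024/423 E=1024/335 F=3072/1277 H=2048/655] → run F
t=10: vr[A=1024/423 E=1024/335 H=2048/655] → run A
t=11: vr[A=2048/423 E=1024/335 H=2048/655] → run E
t=12: vr[A=2048/423 E=2048/335 H=2048/655] → run H
t=13: vr[A=2048/423 E=2048/335 H=3072/655] → run H
t=14: vr[A=2048/423 E=2048/335 H=4096/655] → run A
t=15: vr[A=1024/141 E=2048/335 H=4096/655] → run E
t=16: vr[A=1024/141 E=3072/335 H=4096/655] → run H
t=17: vr[A=1024/141 E=3072/335 H=1024/131] → run A
t=18: vr[A=4096/423 E=3072/335 H=1024/131] → run H
t=19: vr[A=4096/423 E=3072/335] → run E
t=20: vr[A=4096/423] → run A
t=21: vr[A=5120/423] → run A
t=22: vr[A=2048/141] → run A
t=23: vr[A=7168/423] → run A
t=24: (idle)
t=25: (idle)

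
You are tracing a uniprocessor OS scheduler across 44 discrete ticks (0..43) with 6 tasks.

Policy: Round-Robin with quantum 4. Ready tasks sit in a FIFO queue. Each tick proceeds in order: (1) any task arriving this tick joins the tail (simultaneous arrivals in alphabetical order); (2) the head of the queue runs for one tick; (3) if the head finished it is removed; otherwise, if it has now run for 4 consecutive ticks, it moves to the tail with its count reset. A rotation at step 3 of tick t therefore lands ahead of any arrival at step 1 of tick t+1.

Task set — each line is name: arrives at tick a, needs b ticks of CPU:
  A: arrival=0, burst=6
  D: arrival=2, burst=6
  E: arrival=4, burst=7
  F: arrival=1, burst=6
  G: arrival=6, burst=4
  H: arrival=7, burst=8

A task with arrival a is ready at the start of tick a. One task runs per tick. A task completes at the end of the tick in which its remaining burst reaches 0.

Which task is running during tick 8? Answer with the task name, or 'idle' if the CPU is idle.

t=0: queue=[A] q_used=0 → run A
t=1: queue=[A,F] q_used=1 → run A
t=2: queue=[A,F,D] q_used=2 → run A
t=3: queue=[A,F,D] q_used=3 → run A
t=4: queue=[F,D,A,E] q_used=0 → run F
t=5: queue=[F,D,A,E] q_used=1 → run F
t=6: queue=[F,D,A,E,G] q_used=2 → run F
t=7: queue=[F,D,A,E,G,H] q_used=3 → run F
t=8: queue=[D,A,E,G,H,F] q_used=0 → run D
t=9: queue=[D,A,E,G,H,F] q_used=1 → run D
t=10: queue=[D,A,E,G,H,F] q_used=2 → run D
t=11: queue=[D,A,E,G,H,F] q_used=3 → run D
t=12: queue=[A,E,G,H,F,D] q_used=0 → run A
t=13: queue=[A,E,G,H,F,D] q_used=1 → run A
t=14: queue=[E,G,H,F,D] q_used=0 → run E
t=15: queue=[E,G,H,F,D] q_used=1 → run E
t=16: queue=[E,G,H,F,D] q_used=2 → run E
t=17: queue=[E,G,H,F,D] q_used=3 → run E
t=18: queue=[G,H,F,D,E] q_used=0 → run G
t=19: queue=[G,H,F,D,E] q_used=1 → run G
t=20: queue=[G,H,F,D,E] q_used=2 → run G
t=21: queue=[G,H,F,D,E] q_used=3 → run G
t=22: queue=[H,F,D,E] q_used=0 → run H
t=23: queue=[H,F,D,E] q_used=1 → run H
t=24: queue=[H,F,D,E] q_used=2 → run H
t=25: queue=[H,F,D,E] q_used=3 → run H
t=26: queue=[F,D,E,H] q_used=0 → run F
t=27: queue=[F,D,E,H] q_used=1 → run F
t=28: queue=[D,E,H] q_used=0 → run D
t=29: queue=[D,E,H] q_used=1 → run D
t=30: queue=[E,H] q_used=0 → run E
t=31: queue=[E,H] q_used=1 → run E
t=32: queue=[E,H] q_used=2 → run E
t=33: queue=[H] q_used=0 → run H
t=34: queue=[H] q_used=1 → run H
t=35: queue=[H] q_used=2 → run H
t=36: queue=[H] q_used=3 → run H
t=37: (idle)
t=38: (idle)
t=39: (idle)
t=40: (idle)
t=41: (idle)
t=42: (idle)
t=43: (idle)

running at tick 8 = D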